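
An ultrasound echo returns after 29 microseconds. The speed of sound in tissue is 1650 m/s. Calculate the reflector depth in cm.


depth = c * t / 2
t = 29 us = 2.9000e-05 s
depth = 1650 * 2.9000e-05 / 2
depth = 0.023925 m = 2.3925 cm


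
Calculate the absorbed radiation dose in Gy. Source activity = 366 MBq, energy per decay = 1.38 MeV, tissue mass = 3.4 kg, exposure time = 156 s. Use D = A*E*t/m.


A = 366 MBq = 3.6600e+08 Bq
E = 1.38 MeV = 2.21076e-13 J
D = A*E*t/m = 3.6600e+08*2.21076e-13*156/3.4
D = 0.003713 Gy


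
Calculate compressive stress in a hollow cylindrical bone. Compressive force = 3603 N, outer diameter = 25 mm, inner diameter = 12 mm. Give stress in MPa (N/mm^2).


A = pi*(r_o^2 - r_i^2)
r_o = 12.5 mm, r_i = 6 mm
A = 377.777 mm^2
sigma = F/A = 3603 / 377.777
sigma = 9.537 MPa


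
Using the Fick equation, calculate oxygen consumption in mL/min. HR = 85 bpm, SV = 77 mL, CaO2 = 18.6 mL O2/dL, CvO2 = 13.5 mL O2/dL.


CO = HR*SV = 85*77/1000 = 6.545 L/min
a-v O2 diff = 18.6 - 13.5 = 5.1 mL/dL
VO2 = CO * (CaO2-CvO2) * 10 dL/L
VO2 = 6.545 * 5.1 * 10
VO2 = 333.8 mL/min


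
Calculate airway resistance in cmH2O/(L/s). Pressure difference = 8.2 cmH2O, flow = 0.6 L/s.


R = dP / flow
R = 8.2 / 0.6
R = 13.67 cmH2O/(L/s)


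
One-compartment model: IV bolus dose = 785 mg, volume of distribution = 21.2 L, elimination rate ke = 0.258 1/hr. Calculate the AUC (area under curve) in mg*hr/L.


C0 = Dose/Vd = 785/21.2 = 37.0283 mg/L
AUC = C0/ke = 37.0283/0.258
AUC = 143.5 mg*hr/L


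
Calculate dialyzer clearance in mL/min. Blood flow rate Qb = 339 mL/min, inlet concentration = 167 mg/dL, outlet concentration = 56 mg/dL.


K = Qb * (Cb_in - Cb_out) / Cb_in
K = 339 * (167 - 56) / 167
K = 225.3 mL/min


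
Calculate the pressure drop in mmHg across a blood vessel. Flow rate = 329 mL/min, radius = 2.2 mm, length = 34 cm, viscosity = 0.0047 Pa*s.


dP = 8*mu*L*Q / (pi*r^4)
Q = 329 mL/min = 5.48333e-06 m^3/s
dP = 952.512 Pa = 952.512 / 133.322 mmHg = 7.144 mmHg


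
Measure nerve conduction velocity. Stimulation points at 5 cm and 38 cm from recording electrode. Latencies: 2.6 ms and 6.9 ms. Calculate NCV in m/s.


Distance = (38 - 5) / 100 = 0.33 m
dt = (6.9 - 2.6) / 1000 = 0.0043 s
NCV = dist / dt = 76.74 m/s


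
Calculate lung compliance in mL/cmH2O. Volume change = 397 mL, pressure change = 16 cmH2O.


C = dV / dP
C = 397 / 16
C = 24.81 mL/cmH2O


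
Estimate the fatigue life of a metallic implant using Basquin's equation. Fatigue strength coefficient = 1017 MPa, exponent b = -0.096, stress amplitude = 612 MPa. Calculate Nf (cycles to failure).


sigma_a = sigma_f' * (2Nf)^b
2Nf = (sigma_a/sigma_f')^(1/b)
2Nf = (612/1017)^(1/-0.096)
2Nf = 198.42632
Nf = 99.21


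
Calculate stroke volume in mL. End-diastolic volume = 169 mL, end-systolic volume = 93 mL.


SV = EDV - ESV
SV = 169 - 93
SV = 76 mL


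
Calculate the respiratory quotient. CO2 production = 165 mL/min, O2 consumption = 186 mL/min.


RQ = VCO2 / VO2
RQ = 165 / 186
RQ = 0.8871


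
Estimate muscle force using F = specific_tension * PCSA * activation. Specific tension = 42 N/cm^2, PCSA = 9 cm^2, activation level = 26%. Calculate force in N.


F = sigma * PCSA * activation
F = 42 * 9 * 0.26
F = 98.28 N


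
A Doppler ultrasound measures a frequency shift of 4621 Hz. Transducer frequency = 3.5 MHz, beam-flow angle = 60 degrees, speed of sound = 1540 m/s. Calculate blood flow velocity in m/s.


v = fd * c / (2 * f0 * cos(theta))
v = 4621 * 1540 / (2 * 3.5000e+06 * cos(60))
v = 2.033 m/s


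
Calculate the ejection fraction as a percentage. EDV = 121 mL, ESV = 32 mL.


SV = EDV - ESV = 121 - 32 = 89 mL
EF = SV/EDV * 100 = 89/121 * 100
EF = 73.55%


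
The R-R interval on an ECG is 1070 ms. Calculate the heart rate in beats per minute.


HR = 60 / RR_interval(s)
RR = 1070 ms = 1.07 s
HR = 60 / 1.07 = 56.07 bpm


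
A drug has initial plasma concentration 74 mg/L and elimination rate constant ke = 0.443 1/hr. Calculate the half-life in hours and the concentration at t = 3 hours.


t_half = ln(2) / ke = 0.693147 / 0.443 = 1.565 hr
C(t) = C0 * exp(-ke*t) = 74 * exp(-0.443*3)
C(3) = 19.59 mg/L


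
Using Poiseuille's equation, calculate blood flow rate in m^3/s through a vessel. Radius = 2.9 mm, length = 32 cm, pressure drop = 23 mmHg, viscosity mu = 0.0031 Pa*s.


Q = pi*r^4*dP / (8*mu*L)
r = 0.0029 m, L = 0.32 m
dP = 23 mmHg = 3066.406 Pa
Q = 8.5856e-05 m^3/s


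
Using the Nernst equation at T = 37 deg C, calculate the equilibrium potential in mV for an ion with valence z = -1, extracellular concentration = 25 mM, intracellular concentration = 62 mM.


E = (RT/(zF)) * ln(C_out/C_in)
T = 37 + 273.15 = 310.15 K
E = (8.314 * 310.15 / (-1 * 96485)) * ln(25/62)
E = 24.27 mV


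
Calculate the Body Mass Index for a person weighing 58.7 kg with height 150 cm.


BMI = weight / height^2
height = 150 cm = 1.5 m
BMI = 58.7 / 1.5^2
BMI = 26.09 kg/m^2


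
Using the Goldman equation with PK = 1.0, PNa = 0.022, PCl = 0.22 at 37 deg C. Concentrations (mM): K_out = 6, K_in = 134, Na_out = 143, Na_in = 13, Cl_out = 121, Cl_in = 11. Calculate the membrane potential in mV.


Vm = (RT/F)*ln((PK*Ko + PNa*Nao + PCl*Cli)/(PK*Ki + PNa*Nai + PCl*Clo))
Numer = 11.566, Denom = 160.906
Vm = -70.36 mV


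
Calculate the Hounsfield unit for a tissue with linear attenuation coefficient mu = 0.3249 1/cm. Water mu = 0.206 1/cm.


HU = ((mu_tissue - mu_water) / mu_water) * 1000
HU = ((0.3249 - 0.206) / 0.206) * 1000
HU = 577.2


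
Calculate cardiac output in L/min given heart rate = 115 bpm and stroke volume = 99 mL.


CO = HR * SV
CO = 115 * 99 / 1000
CO = 11.38 L/min


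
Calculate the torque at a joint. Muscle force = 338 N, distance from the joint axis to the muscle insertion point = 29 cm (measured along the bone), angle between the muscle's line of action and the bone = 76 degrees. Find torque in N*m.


Torque = F * d * sin(theta)   (moment arm = d*sin(theta))
d = 29 cm = 0.29 m
Torque = 338 * 0.29 * sin(76)
Torque = 95.11 N*m


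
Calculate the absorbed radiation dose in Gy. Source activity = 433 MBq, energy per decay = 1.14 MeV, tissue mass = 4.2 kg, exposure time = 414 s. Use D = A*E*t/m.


A = 433 MBq = 4.3300e+08 Bq
E = 1.14 MeV = 1.82628e-13 J
D = A*E*t/m = 4.3300e+08*1.82628e-13*414/4.2
D = 0.007795 Gy


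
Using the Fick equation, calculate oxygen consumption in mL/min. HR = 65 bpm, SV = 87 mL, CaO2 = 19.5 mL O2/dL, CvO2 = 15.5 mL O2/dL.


CO = HR*SV = 65*87/1000 = 5.655 L/min
a-v O2 diff = 19.5 - 15.5 = 4 mL/dL
VO2 = CO * (CaO2-CvO2) * 10 dL/L
VO2 = 5.655 * 4 * 10
VO2 = 226.2 mL/min


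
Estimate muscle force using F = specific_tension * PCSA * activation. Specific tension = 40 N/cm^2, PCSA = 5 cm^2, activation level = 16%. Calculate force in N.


F = sigma * PCSA * activation
F = 40 * 5 * 0.16
F = 32 N


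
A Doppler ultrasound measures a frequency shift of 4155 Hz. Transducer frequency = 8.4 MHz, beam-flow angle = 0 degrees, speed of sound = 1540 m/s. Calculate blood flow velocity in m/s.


v = fd * c / (2 * f0 * cos(theta))
v = 4155 * 1540 / (2 * 8.4000e+06 * cos(0))
v = 0.3809 m/s


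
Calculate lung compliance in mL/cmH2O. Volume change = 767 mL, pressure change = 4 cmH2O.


C = dV / dP
C = 767 / 4
C = 191.8 mL/cmH2O


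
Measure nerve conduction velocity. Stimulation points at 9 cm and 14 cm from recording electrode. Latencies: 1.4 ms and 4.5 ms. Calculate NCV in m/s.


Distance = (14 - 9) / 100 = 0.05 m
dt = (4.5 - 1.4) / 1000 = 0.0031 s
NCV = dist / dt = 16.13 m/s


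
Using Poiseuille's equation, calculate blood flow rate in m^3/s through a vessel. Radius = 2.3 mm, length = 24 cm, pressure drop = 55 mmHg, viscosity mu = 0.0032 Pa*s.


Q = pi*r^4*dP / (8*mu*L)
r = 0.0023 m, L = 0.24 m
dP = 55 mmHg = 7332.71 Pa
Q = 1.0492e-04 m^3/s


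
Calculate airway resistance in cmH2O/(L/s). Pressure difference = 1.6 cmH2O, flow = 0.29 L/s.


R = dP / flow
R = 1.6 / 0.29
R = 5.517 cmH2O/(L/s)


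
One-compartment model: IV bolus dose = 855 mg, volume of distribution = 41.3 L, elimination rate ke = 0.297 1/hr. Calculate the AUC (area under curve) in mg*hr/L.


C0 = Dose/Vd = 855/41.3 = 20.7022 mg/L
AUC = C0/ke = 20.7022/0.297
AUC = 69.7 mg*hr/L


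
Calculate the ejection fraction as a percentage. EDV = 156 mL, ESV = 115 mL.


SV = EDV - ESV = 156 - 115 = 41 mL
EF = SV/EDV * 100 = 41/156 * 100
EF = 26.28%


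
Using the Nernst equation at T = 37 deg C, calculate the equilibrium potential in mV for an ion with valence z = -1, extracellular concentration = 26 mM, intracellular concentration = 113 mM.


E = (RT/(zF)) * ln(C_out/C_in)
T = 37 + 273.15 = 310.15 K
E = (8.314 * 310.15 / (-1 * 96485)) * ln(26/113)
E = 39.27 mV


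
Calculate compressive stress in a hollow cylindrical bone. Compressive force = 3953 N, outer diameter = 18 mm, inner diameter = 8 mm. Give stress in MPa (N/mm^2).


A = pi*(r_o^2 - r_i^2)
r_o = 9 mm, r_i = 4 mm
A = 204.204 mm^2
sigma = F/A = 3953 / 204.204
sigma = 19.36 MPa


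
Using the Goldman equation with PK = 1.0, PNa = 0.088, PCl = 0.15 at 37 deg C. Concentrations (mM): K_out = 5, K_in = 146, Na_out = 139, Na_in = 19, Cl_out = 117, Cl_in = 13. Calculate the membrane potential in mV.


Vm = (RT/F)*ln((PK*Ko + PNa*Nao + PCl*Cli)/(PK*Ki + PNa*Nai + PCl*Clo))
Numer = 19.182, Denom = 165.222
Vm = -57.55 mV


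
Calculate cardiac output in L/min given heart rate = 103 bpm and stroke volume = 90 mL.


CO = HR * SV
CO = 103 * 90 / 1000
CO = 9.27 L/min


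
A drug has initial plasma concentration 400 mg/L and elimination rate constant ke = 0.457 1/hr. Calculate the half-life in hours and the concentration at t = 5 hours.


t_half = ln(2) / ke = 0.693147 / 0.457 = 1.517 hr
C(t) = C0 * exp(-ke*t) = 400 * exp(-0.457*5)
C(5) = 40.71 mg/L


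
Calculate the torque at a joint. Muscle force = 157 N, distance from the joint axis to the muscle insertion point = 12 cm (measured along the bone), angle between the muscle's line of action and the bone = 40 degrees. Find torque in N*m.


Torque = F * d * sin(theta)   (moment arm = d*sin(theta))
d = 12 cm = 0.12 m
Torque = 157 * 0.12 * sin(40)
Torque = 12.11 N*m


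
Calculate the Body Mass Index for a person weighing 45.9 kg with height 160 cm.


BMI = weight / height^2
height = 160 cm = 1.6 m
BMI = 45.9 / 1.6^2
BMI = 17.93 kg/m^2


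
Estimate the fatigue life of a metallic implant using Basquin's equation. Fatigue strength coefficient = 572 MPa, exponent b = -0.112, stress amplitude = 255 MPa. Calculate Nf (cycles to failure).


sigma_a = sigma_f' * (2Nf)^b
2Nf = (sigma_a/sigma_f')^(1/b)
2Nf = (255/572)^(1/-0.112)
2Nf = 1357.1927
Nf = 678.6


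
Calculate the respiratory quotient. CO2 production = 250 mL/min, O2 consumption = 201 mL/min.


RQ = VCO2 / VO2
RQ = 250 / 201
RQ = 1.244


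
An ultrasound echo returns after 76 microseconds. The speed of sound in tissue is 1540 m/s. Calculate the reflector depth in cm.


depth = c * t / 2
t = 76 us = 7.6000e-05 s
depth = 1540 * 7.6000e-05 / 2
depth = 0.05852 m = 5.852 cm


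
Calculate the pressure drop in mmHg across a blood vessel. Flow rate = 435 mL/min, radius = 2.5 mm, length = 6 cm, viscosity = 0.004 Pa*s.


dP = 8*mu*L*Q / (pi*r^4)
Q = 435 mL/min = 7.25e-06 m^3/s
dP = 113.43 Pa = 113.43 / 133.322 mmHg = 0.8508 mmHg


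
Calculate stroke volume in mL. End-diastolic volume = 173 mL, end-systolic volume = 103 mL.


SV = EDV - ESV
SV = 173 - 103
SV = 70 mL


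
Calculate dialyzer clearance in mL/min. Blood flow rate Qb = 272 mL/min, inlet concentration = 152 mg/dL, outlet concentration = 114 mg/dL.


K = Qb * (Cb_in - Cb_out) / Cb_in
K = 272 * (152 - 114) / 152
K = 68 mL/min


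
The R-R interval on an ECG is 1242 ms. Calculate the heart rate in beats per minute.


HR = 60 / RR_interval(s)
RR = 1242 ms = 1.242 s
HR = 60 / 1.242 = 48.31 bpm


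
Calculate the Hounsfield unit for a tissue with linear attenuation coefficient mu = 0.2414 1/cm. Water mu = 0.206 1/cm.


HU = ((mu_tissue - mu_water) / mu_water) * 1000
HU = ((0.2414 - 0.206) / 0.206) * 1000
HU = 171.8


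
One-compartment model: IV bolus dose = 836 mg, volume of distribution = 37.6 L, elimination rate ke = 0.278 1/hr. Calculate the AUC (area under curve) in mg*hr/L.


C0 = Dose/Vd = 836/37.6 = 22.234 mg/L
AUC = C0/ke = 22.234/0.278
AUC = 79.98 mg*hr/L


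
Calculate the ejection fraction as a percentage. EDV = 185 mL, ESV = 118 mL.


SV = EDV - ESV = 185 - 118 = 67 mL
EF = SV/EDV * 100 = 67/185 * 100
EF = 36.22%


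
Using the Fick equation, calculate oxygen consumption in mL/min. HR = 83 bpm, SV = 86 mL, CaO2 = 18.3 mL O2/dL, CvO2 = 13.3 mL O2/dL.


CO = HR*SV = 83*86/1000 = 7.138 L/min
a-v O2 diff = 18.3 - 13.3 = 5 mL/dL
VO2 = CO * (CaO2-CvO2) * 10 dL/L
VO2 = 7.138 * 5 * 10
VO2 = 356.9 mL/min


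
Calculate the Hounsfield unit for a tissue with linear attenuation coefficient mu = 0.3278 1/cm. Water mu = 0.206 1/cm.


HU = ((mu_tissue - mu_water) / mu_water) * 1000
HU = ((0.3278 - 0.206) / 0.206) * 1000
HU = 591.3


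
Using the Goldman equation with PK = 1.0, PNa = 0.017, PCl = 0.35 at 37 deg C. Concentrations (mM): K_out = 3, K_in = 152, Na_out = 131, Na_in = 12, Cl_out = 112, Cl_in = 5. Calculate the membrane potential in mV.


Vm = (RT/F)*ln((PK*Ko + PNa*Nao + PCl*Cli)/(PK*Ki + PNa*Nai + PCl*Clo))
Numer = 6.977, Denom = 191.404
Vm = -88.51 mV


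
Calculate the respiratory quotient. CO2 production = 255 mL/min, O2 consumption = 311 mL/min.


RQ = VCO2 / VO2
RQ = 255 / 311
RQ = 0.8199


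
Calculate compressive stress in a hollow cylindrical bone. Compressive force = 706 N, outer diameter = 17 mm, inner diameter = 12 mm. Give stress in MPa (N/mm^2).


A = pi*(r_o^2 - r_i^2)
r_o = 8.5 mm, r_i = 6 mm
A = 113.883 mm^2
sigma = F/A = 706 / 113.883
sigma = 6.199 MPa


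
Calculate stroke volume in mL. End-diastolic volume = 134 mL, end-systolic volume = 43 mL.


SV = EDV - ESV
SV = 134 - 43
SV = 91 mL


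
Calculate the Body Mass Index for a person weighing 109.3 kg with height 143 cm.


BMI = weight / height^2
height = 143 cm = 1.43 m
BMI = 109.3 / 1.43^2
BMI = 53.45 kg/m^2


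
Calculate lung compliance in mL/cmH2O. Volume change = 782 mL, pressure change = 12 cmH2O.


C = dV / dP
C = 782 / 12
C = 65.17 mL/cmH2O


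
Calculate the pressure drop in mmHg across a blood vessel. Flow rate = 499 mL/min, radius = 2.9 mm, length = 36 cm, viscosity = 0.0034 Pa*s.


dP = 8*mu*L*Q / (pi*r^4)
Q = 499 mL/min = 8.31667e-06 m^3/s
dP = 366.504 Pa = 366.504 / 133.322 mmHg = 2.749 mmHg


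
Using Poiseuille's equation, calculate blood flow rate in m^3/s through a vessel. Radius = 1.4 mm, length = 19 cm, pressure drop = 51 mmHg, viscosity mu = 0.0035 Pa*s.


Q = pi*r^4*dP / (8*mu*L)
r = 0.0014 m, L = 0.19 m
dP = 51 mmHg = 6799.422 Pa
Q = 1.5425e-05 m^3/s


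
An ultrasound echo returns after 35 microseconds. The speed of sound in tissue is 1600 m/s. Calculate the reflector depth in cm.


depth = c * t / 2
t = 35 us = 3.5000e-05 s
depth = 1600 * 3.5000e-05 / 2
depth = 0.028 m = 2.8 cm


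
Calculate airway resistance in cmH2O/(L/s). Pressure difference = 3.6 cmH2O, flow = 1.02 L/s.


R = dP / flow
R = 3.6 / 1.02
R = 3.529 cmH2O/(L/s)


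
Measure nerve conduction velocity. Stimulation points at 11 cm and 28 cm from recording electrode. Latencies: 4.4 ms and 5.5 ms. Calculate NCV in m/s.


Distance = (28 - 11) / 100 = 0.17 m
dt = (5.5 - 4.4) / 1000 = 0.0011 s
NCV = dist / dt = 154.5 m/s


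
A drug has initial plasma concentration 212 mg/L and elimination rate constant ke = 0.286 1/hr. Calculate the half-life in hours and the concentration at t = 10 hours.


t_half = ln(2) / ke = 0.693147 / 0.286 = 2.424 hr
C(t) = C0 * exp(-ke*t) = 212 * exp(-0.286*10)
C(10) = 12.14 mg/L


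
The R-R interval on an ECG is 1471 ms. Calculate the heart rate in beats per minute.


HR = 60 / RR_interval(s)
RR = 1471 ms = 1.471 s
HR = 60 / 1.471 = 40.79 bpm


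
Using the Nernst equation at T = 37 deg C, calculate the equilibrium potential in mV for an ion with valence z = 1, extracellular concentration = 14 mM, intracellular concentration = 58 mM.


E = (RT/(zF)) * ln(C_out/C_in)
T = 37 + 273.15 = 310.15 K
E = (8.314 * 310.15 / (1 * 96485)) * ln(14/58)
E = -37.99 mV


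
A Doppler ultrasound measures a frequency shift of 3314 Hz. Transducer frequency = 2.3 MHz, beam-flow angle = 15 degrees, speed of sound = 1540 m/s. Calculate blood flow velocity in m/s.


v = fd * c / (2 * f0 * cos(theta))
v = 3314 * 1540 / (2 * 2.3000e+06 * cos(15))
v = 1.149 m/s


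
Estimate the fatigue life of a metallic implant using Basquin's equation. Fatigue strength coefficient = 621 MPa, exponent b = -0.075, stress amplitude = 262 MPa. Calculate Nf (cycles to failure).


sigma_a = sigma_f' * (2Nf)^b
2Nf = (sigma_a/sigma_f')^(1/b)
2Nf = (262/621)^(1/-0.075)
2Nf = 99358.292
Nf = 4.968e+04


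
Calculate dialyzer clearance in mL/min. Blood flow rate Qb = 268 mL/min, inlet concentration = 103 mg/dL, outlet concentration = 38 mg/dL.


K = Qb * (Cb_in - Cb_out) / Cb_in
K = 268 * (103 - 38) / 103
K = 169.1 mL/min


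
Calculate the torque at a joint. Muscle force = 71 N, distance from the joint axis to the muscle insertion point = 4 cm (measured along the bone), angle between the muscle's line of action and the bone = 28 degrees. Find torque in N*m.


Torque = F * d * sin(theta)   (moment arm = d*sin(theta))
d = 4 cm = 0.04 m
Torque = 71 * 0.04 * sin(28)
Torque = 1.333 N*m


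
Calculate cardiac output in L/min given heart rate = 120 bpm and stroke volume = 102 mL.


CO = HR * SV
CO = 120 * 102 / 1000
CO = 12.24 L/min


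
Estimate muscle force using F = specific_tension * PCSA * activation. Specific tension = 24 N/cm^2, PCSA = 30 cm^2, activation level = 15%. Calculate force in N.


F = sigma * PCSA * activation
F = 24 * 30 * 0.15
F = 108 N


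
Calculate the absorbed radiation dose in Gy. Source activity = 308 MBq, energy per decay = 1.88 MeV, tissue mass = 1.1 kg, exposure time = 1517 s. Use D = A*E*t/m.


A = 308 MBq = 3.0800e+08 Bq
E = 1.88 MeV = 3.01176e-13 J
D = A*E*t/m = 3.0800e+08*3.01176e-13*1517/1.1
D = 0.1279 Gy


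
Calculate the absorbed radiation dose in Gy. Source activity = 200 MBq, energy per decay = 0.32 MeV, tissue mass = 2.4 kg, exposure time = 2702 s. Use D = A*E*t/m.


A = 200 MBq = 2.0000e+08 Bq
E = 0.32 MeV = 5.1264e-14 J
D = A*E*t/m = 2.0000e+08*5.1264e-14*2702/2.4
D = 0.01154 Gy


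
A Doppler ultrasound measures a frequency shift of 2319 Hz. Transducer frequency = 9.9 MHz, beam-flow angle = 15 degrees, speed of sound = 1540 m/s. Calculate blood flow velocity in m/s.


v = fd * c / (2 * f0 * cos(theta))
v = 2319 * 1540 / (2 * 9.9000e+06 * cos(15))
v = 0.1867 m/s


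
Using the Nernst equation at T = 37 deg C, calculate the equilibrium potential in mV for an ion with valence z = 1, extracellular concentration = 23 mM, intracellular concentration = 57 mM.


E = (RT/(zF)) * ln(C_out/C_in)
T = 37 + 273.15 = 310.15 K
E = (8.314 * 310.15 / (1 * 96485)) * ln(23/57)
E = -24.25 mV


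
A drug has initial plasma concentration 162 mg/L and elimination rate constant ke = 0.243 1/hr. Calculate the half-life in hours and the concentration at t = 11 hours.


t_half = ln(2) / ke = 0.693147 / 0.243 = 2.852 hr
C(t) = C0 * exp(-ke*t) = 162 * exp(-0.243*11)
C(11) = 11.19 mg/L


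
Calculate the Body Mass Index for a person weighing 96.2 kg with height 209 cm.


BMI = weight / height^2
height = 209 cm = 2.09 m
BMI = 96.2 / 2.09^2
BMI = 22.02 kg/m^2


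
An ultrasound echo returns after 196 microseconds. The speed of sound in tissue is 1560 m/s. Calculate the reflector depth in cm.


depth = c * t / 2
t = 196 us = 1.9600e-04 s
depth = 1560 * 1.9600e-04 / 2
depth = 0.15288 m = 15.288 cm


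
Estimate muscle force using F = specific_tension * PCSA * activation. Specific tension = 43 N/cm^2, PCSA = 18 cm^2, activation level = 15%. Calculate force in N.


F = sigma * PCSA * activation
F = 43 * 18 * 0.15
F = 116.1 N


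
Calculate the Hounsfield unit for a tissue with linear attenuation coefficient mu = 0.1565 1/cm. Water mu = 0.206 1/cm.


HU = ((mu_tissue - mu_water) / mu_water) * 1000
HU = ((0.1565 - 0.206) / 0.206) * 1000
HU = -240.3


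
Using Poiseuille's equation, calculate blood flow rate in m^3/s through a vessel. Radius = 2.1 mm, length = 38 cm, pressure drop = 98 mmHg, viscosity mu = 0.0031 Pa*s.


Q = pi*r^4*dP / (8*mu*L)
r = 0.0021 m, L = 0.38 m
dP = 98 mmHg = 13065.556 Pa
Q = 8.4707e-05 m^3/s


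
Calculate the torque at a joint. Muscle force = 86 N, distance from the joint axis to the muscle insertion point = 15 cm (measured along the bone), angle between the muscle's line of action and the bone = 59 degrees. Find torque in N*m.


Torque = F * d * sin(theta)   (moment arm = d*sin(theta))
d = 15 cm = 0.15 m
Torque = 86 * 0.15 * sin(59)
Torque = 11.06 N*m


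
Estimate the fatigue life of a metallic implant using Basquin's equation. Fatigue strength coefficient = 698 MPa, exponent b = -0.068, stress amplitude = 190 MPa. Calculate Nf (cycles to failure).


sigma_a = sigma_f' * (2Nf)^b
2Nf = (sigma_a/sigma_f')^(1/b)
2Nf = (190/698)^(1/-0.068)
2Nf = 2.0432472e+08
Nf = 1.0216e+08


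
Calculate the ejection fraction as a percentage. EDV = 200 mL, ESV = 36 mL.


SV = EDV - ESV = 200 - 36 = 164 mL
EF = SV/EDV * 100 = 164/200 * 100
EF = 82%


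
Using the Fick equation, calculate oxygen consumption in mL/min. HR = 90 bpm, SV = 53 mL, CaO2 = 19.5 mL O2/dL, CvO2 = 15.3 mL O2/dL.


CO = HR*SV = 90*53/1000 = 4.77 L/min
a-v O2 diff = 19.5 - 15.3 = 4.2 mL/dL
VO2 = CO * (CaO2-CvO2) * 10 dL/L
VO2 = 4.77 * 4.2 * 10
VO2 = 200.3 mL/min


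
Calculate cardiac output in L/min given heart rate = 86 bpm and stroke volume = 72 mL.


CO = HR * SV
CO = 86 * 72 / 1000
CO = 6.192 L/min


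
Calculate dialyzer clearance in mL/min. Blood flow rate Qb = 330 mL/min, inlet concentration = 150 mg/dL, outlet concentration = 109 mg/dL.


K = Qb * (Cb_in - Cb_out) / Cb_in
K = 330 * (150 - 109) / 150
K = 90.2 mL/min


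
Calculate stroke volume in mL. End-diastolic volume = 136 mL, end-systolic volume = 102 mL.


SV = EDV - ESV
SV = 136 - 102
SV = 34 mL


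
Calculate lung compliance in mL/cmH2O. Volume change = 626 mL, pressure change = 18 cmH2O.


C = dV / dP
C = 626 / 18
C = 34.78 mL/cmH2O


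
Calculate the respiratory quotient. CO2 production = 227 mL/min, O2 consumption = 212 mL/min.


RQ = VCO2 / VO2
RQ = 227 / 212
RQ = 1.071


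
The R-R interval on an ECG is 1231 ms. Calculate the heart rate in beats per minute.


HR = 60 / RR_interval(s)
RR = 1231 ms = 1.231 s
HR = 60 / 1.231 = 48.74 bpm


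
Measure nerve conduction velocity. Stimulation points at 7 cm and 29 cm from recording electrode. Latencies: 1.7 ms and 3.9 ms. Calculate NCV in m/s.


Distance = (29 - 7) / 100 = 0.22 m
dt = (3.9 - 1.7) / 1000 = 0.0022 s
NCV = dist / dt = 100 m/s


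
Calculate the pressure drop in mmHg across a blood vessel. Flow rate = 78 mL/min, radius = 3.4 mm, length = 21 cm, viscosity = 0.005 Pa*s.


dP = 8*mu*L*Q / (pi*r^4)
Q = 78 mL/min = 1.3e-06 m^3/s
dP = 26.011 Pa = 26.011 / 133.322 mmHg = 0.1951 mmHg


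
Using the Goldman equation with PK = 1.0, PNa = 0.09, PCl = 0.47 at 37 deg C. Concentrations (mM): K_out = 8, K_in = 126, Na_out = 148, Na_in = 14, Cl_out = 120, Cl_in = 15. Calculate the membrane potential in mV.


Vm = (RT/F)*ln((PK*Ko + PNa*Nao + PCl*Cli)/(PK*Ki + PNa*Nai + PCl*Clo))
Numer = 28.37, Denom = 183.66
Vm = -49.92 mV


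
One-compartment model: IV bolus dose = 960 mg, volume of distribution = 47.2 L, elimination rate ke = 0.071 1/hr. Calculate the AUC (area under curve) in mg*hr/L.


C0 = Dose/Vd = 960/47.2 = 20.339 mg/L
AUC = C0/ke = 20.339/0.071
AUC = 286.5 mg*hr/L


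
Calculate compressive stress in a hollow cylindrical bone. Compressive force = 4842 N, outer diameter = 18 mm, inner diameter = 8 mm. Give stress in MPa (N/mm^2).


A = pi*(r_o^2 - r_i^2)
r_o = 9 mm, r_i = 4 mm
A = 204.204 mm^2
sigma = F/A = 4842 / 204.204
sigma = 23.71 MPa


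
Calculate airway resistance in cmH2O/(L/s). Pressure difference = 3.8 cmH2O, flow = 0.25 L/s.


R = dP / flow
R = 3.8 / 0.25
R = 15.2 cmH2O/(L/s)


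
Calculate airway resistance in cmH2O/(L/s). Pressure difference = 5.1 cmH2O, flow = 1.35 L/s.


R = dP / flow
R = 5.1 / 1.35
R = 3.778 cmH2O/(L/s)


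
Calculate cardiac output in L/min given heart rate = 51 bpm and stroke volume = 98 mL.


CO = HR * SV
CO = 51 * 98 / 1000
CO = 4.998 L/min


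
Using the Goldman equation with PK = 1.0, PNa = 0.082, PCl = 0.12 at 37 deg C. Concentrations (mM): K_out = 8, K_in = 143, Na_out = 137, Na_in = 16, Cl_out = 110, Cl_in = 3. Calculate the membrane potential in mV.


Vm = (RT/F)*ln((PK*Ko + PNa*Nao + PCl*Cli)/(PK*Ki + PNa*Nai + PCl*Clo))
Numer = 19.594, Denom = 157.512
Vm = -55.7 mV


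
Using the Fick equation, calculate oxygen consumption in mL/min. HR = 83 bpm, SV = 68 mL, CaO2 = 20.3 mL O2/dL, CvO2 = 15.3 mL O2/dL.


CO = HR*SV = 83*68/1000 = 5.644 L/min
a-v O2 diff = 20.3 - 15.3 = 5 mL/dL
VO2 = CO * (CaO2-CvO2) * 10 dL/L
VO2 = 5.644 * 5 * 10
VO2 = 282.2 mL/min


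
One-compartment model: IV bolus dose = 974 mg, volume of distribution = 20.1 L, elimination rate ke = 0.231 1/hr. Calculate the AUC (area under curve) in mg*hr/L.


C0 = Dose/Vd = 974/20.1 = 48.4577 mg/L
AUC = C0/ke = 48.4577/0.231
AUC = 209.8 mg*hr/L


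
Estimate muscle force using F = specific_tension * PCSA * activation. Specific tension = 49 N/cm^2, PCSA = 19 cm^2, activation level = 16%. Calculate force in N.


F = sigma * PCSA * activation
F = 49 * 19 * 0.16
F = 149 N


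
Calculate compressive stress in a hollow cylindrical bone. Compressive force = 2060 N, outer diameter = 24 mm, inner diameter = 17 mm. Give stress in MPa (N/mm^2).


A = pi*(r_o^2 - r_i^2)
r_o = 12 mm, r_i = 8.5 mm
A = 225.409 mm^2
sigma = F/A = 2060 / 225.409
sigma = 9.139 MPa


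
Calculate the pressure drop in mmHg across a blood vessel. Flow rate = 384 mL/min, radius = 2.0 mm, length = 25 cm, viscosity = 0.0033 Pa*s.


dP = 8*mu*L*Q / (pi*r^4)
Q = 384 mL/min = 6.4e-06 m^3/s
dP = 840.338 Pa = 840.338 / 133.322 mmHg = 6.303 mmHg


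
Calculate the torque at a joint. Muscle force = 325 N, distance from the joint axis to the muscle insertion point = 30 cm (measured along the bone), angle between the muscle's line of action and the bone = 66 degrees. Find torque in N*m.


Torque = F * d * sin(theta)   (moment arm = d*sin(theta))
d = 30 cm = 0.3 m
Torque = 325 * 0.3 * sin(66)
Torque = 89.07 N*m


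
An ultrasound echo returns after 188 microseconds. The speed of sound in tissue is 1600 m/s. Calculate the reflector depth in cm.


depth = c * t / 2
t = 188 us = 1.8800e-04 s
depth = 1600 * 1.8800e-04 / 2
depth = 0.1504 m = 15.04 cm


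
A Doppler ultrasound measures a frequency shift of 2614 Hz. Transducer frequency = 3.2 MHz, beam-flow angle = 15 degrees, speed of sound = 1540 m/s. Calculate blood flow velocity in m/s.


v = fd * c / (2 * f0 * cos(theta))
v = 2614 * 1540 / (2 * 3.2000e+06 * cos(15))
v = 0.6512 m/s


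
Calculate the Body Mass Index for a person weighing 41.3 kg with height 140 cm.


BMI = weight / height^2
height = 140 cm = 1.4 m
BMI = 41.3 / 1.4^2
BMI = 21.07 kg/m^2


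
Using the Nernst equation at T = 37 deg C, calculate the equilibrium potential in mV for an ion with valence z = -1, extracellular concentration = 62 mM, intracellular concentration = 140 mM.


E = (RT/(zF)) * ln(C_out/C_in)
T = 37 + 273.15 = 310.15 K
E = (8.314 * 310.15 / (-1 * 96485)) * ln(62/140)
E = 21.77 mV


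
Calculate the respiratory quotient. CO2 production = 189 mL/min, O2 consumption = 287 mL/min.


RQ = VCO2 / VO2
RQ = 189 / 287
RQ = 0.6585


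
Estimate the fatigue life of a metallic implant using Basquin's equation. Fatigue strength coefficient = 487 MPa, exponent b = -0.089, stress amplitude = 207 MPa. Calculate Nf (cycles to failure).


sigma_a = sigma_f' * (2Nf)^b
2Nf = (sigma_a/sigma_f')^(1/b)
2Nf = (207/487)^(1/-0.089)
2Nf = 14956.016
Nf = 7478


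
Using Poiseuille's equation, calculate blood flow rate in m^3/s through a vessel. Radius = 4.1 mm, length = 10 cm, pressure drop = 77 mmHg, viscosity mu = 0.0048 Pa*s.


Q = pi*r^4*dP / (8*mu*L)
r = 0.0041 m, L = 0.1 m
dP = 77 mmHg = 10265.794 Pa
Q = 0.002373 m^3/s


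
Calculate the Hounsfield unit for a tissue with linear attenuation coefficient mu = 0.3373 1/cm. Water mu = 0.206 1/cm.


HU = ((mu_tissue - mu_water) / mu_water) * 1000
HU = ((0.3373 - 0.206) / 0.206) * 1000
HU = 637.4


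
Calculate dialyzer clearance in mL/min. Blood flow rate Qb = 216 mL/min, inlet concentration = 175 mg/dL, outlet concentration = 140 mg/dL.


K = Qb * (Cb_in - Cb_out) / Cb_in
K = 216 * (175 - 140) / 175
K = 43.2 mL/min


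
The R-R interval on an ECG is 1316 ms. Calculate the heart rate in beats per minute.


HR = 60 / RR_interval(s)
RR = 1316 ms = 1.316 s
HR = 60 / 1.316 = 45.59 bpm


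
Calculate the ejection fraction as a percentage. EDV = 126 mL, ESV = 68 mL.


SV = EDV - ESV = 126 - 68 = 58 mL
EF = SV/EDV * 100 = 58/126 * 100
EF = 46.03%


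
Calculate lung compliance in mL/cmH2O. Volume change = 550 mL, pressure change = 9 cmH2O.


C = dV / dP
C = 550 / 9
C = 61.11 mL/cmH2O


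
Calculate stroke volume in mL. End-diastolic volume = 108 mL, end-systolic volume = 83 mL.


SV = EDV - ESV
SV = 108 - 83
SV = 25 mL


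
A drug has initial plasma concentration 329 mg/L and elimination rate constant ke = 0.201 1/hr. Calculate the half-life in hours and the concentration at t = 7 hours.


t_half = ln(2) / ke = 0.693147 / 0.201 = 3.448 hr
C(t) = C0 * exp(-ke*t) = 329 * exp(-0.201*7)
C(7) = 80.56 mg/L


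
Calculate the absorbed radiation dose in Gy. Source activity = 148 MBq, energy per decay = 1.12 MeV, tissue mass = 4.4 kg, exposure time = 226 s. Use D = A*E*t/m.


A = 148 MBq = 1.4800e+08 Bq
E = 1.12 MeV = 1.79424e-13 J
D = A*E*t/m = 1.4800e+08*1.79424e-13*226/4.4
D = 0.001364 Gy


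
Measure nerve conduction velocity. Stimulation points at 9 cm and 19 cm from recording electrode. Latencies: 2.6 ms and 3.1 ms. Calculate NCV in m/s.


Distance = (19 - 9) / 100 = 0.1 m
dt = (3.1 - 2.6) / 1000 = 5.0000e-04 s
NCV = dist / dt = 200 m/s


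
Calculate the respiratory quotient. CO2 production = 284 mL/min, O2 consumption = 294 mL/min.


RQ = VCO2 / VO2
RQ = 284 / 294
RQ = 0.966


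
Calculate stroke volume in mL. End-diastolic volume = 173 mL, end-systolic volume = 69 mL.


SV = EDV - ESV
SV = 173 - 69
SV = 104 mL


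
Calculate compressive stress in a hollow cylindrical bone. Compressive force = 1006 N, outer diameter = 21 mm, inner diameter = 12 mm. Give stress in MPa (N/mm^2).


A = pi*(r_o^2 - r_i^2)
r_o = 10.5 mm, r_i = 6 mm
A = 233.263 mm^2
sigma = F/A = 1006 / 233.263
sigma = 4.313 MPa


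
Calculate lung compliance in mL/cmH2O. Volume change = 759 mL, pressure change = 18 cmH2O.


C = dV / dP
C = 759 / 18
C = 42.17 mL/cmH2O


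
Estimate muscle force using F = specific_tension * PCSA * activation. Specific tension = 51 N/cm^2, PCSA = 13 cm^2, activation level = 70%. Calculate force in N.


F = sigma * PCSA * activation
F = 51 * 13 * 0.7
F = 464.1 N


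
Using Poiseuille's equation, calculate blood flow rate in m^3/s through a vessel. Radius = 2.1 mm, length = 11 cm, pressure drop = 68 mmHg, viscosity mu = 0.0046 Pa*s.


Q = pi*r^4*dP / (8*mu*L)
r = 0.0021 m, L = 0.11 m
dP = 68 mmHg = 9065.896 Pa
Q = 1.3684e-04 m^3/s


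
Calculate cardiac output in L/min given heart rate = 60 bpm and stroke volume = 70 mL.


CO = HR * SV
CO = 60 * 70 / 1000
CO = 4.2 L/min


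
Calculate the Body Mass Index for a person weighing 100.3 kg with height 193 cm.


BMI = weight / height^2
height = 193 cm = 1.93 m
BMI = 100.3 / 1.93^2
BMI = 26.93 kg/m^2


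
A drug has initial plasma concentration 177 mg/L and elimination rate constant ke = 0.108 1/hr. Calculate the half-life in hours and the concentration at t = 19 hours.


t_half = ln(2) / ke = 0.693147 / 0.108 = 6.418 hr
C(t) = C0 * exp(-ke*t) = 177 * exp(-0.108*19)
C(19) = 22.74 mg/L


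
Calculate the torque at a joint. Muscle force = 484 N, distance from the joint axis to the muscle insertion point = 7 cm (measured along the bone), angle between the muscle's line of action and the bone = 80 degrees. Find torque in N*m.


Torque = F * d * sin(theta)   (moment arm = d*sin(theta))
d = 7 cm = 0.07 m
Torque = 484 * 0.07 * sin(80)
Torque = 33.37 N*m


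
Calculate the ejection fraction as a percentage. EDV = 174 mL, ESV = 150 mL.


SV = EDV - ESV = 174 - 150 = 24 mL
EF = SV/EDV * 100 = 24/174 * 100
EF = 13.79%


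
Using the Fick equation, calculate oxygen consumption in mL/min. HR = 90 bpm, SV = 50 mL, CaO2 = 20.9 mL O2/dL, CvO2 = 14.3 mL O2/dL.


CO = HR*SV = 90*50/1000 = 4.5 L/min
a-v O2 diff = 20.9 - 14.3 = 6.6 mL/dL
VO2 = CO * (CaO2-CvO2) * 10 dL/L
VO2 = 4.5 * 6.6 * 10
VO2 = 297 mL/min


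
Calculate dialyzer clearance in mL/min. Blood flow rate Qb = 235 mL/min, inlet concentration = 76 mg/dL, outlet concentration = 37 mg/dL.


K = Qb * (Cb_in - Cb_out) / Cb_in
K = 235 * (76 - 37) / 76
K = 120.6 mL/min


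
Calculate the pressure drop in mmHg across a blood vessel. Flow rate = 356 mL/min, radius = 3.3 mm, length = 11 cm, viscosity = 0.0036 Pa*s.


dP = 8*mu*L*Q / (pi*r^4)
Q = 356 mL/min = 5.93333e-06 m^3/s
dP = 50.452 Pa = 50.452 / 133.322 mmHg = 0.3784 mmHg


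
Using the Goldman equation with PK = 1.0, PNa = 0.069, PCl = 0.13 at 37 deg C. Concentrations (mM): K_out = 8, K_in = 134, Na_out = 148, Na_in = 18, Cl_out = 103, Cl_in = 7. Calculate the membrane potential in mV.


Vm = (RT/F)*ln((PK*Ko + PNa*Nao + PCl*Cli)/(PK*Ki + PNa*Nai + PCl*Clo))
Numer = 19.122, Denom = 148.632
Vm = -54.8 mV


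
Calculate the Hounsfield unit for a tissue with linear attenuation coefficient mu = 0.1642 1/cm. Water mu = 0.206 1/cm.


HU = ((mu_tissue - mu_water) / mu_water) * 1000
HU = ((0.1642 - 0.206) / 0.206) * 1000
HU = -202.9


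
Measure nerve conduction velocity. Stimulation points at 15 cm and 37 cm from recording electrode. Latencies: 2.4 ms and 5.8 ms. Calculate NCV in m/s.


Distance = (37 - 15) / 100 = 0.22 m
dt = (5.8 - 2.4) / 1000 = 0.0034 s
NCV = dist / dt = 64.71 m/s


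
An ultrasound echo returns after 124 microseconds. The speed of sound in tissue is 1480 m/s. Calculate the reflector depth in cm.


depth = c * t / 2
t = 124 us = 1.2400e-04 s
depth = 1480 * 1.2400e-04 / 2
depth = 0.09176 m = 9.176 cm


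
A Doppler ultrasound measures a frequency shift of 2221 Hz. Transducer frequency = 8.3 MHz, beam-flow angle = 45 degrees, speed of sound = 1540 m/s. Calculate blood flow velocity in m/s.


v = fd * c / (2 * f0 * cos(theta))
v = 2221 * 1540 / (2 * 8.3000e+06 * cos(45))
v = 0.2914 m/s


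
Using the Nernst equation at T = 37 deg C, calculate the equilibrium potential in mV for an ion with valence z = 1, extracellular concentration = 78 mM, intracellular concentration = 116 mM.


E = (RT/(zF)) * ln(C_out/C_in)
T = 37 + 273.15 = 310.15 K
E = (8.314 * 310.15 / (1 * 96485)) * ln(78/116)
E = -10.61 mV


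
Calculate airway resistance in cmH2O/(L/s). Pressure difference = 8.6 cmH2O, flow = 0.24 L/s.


R = dP / flow
R = 8.6 / 0.24
R = 35.83 cmH2O/(L/s)


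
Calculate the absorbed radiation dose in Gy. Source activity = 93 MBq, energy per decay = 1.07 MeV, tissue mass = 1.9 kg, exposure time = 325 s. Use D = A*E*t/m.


A = 93 MBq = 9.3000e+07 Bq
E = 1.07 MeV = 1.71414e-13 J
D = A*E*t/m = 9.3000e+07*1.71414e-13*325/1.9
D = 0.002727 Gy


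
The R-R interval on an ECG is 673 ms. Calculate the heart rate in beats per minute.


HR = 60 / RR_interval(s)
RR = 673 ms = 0.673 s
HR = 60 / 0.673 = 89.15 bpm


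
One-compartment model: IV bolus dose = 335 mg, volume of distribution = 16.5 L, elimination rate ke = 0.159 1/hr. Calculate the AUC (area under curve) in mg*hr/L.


C0 = Dose/Vd = 335/16.5 = 20.303 mg/L
AUC = C0/ke = 20.303/0.159
AUC = 127.7 mg*hr/L


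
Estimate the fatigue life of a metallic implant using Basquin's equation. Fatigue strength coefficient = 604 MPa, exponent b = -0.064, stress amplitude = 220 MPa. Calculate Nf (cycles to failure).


sigma_a = sigma_f' * (2Nf)^b
2Nf = (sigma_a/sigma_f')^(1/b)
2Nf = (220/604)^(1/-0.064)
2Nf = 7134241
Nf = 3.5671e+06


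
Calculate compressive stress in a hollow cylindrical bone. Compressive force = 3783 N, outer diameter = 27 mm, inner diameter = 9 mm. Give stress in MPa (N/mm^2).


A = pi*(r_o^2 - r_i^2)
r_o = 13.5 mm, r_i = 4.5 mm
A = 508.938 mm^2
sigma = F/A = 3783 / 508.938
sigma = 7.433 MPa


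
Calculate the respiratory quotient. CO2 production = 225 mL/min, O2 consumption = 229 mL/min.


RQ = VCO2 / VO2
RQ = 225 / 229
RQ = 0.9825


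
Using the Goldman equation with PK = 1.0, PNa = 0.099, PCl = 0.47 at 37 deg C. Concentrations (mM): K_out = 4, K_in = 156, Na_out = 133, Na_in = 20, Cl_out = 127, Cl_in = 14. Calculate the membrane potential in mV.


Vm = (RT/F)*ln((PK*Ko + PNa*Nao + PCl*Cli)/(PK*Ki + PNa*Nai + PCl*Clo))
Numer = 23.747, Denom = 217.67
Vm = -59.21 mV


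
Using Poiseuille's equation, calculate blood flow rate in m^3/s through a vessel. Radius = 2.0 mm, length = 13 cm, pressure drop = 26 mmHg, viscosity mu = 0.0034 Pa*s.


Q = pi*r^4*dP / (8*mu*L)
r = 0.002 m, L = 0.13 m
dP = 26 mmHg = 3466.372 Pa
Q = 4.9276e-05 m^3/s


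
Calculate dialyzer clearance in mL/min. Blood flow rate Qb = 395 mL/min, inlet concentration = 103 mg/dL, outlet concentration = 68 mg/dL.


K = Qb * (Cb_in - Cb_out) / Cb_in
K = 395 * (103 - 68) / 103
K = 134.2 mL/min


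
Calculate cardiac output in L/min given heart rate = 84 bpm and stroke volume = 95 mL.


CO = HR * SV
CO = 84 * 95 / 1000
CO = 7.98 L/min


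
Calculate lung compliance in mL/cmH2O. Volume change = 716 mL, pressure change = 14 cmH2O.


C = dV / dP
C = 716 / 14
C = 51.14 mL/cmH2O


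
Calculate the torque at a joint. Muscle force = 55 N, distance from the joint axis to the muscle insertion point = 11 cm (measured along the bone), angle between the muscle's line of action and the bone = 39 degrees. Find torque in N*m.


Torque = F * d * sin(theta)   (moment arm = d*sin(theta))
d = 11 cm = 0.11 m
Torque = 55 * 0.11 * sin(39)
Torque = 3.807 N*m


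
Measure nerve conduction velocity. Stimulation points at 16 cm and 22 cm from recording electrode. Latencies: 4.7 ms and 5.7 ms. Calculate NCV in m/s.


Distance = (22 - 16) / 100 = 0.06 m
dt = (5.7 - 4.7) / 1000 = 0.001 s
NCV = dist / dt = 60 m/s


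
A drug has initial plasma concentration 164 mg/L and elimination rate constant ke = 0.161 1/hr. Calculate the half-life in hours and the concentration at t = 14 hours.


t_half = ln(2) / ke = 0.693147 / 0.161 = 4.305 hr
C(t) = C0 * exp(-ke*t) = 164 * exp(-0.161*14)
C(14) = 17.22 mg/L


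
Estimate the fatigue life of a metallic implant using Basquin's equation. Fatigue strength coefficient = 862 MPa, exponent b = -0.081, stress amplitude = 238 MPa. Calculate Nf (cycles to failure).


sigma_a = sigma_f' * (2Nf)^b
2Nf = (sigma_a/sigma_f')^(1/b)
2Nf = (238/862)^(1/-0.081)
2Nf = 7950129.1
Nf = 3.9751e+06


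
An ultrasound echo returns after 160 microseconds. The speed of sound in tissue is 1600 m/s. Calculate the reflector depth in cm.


depth = c * t / 2
t = 160 us = 1.6000e-04 s
depth = 1600 * 1.6000e-04 / 2
depth = 0.128 m = 12.8 cm


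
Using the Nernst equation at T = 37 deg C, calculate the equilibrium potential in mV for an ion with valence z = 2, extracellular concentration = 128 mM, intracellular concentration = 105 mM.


E = (RT/(zF)) * ln(C_out/C_in)
T = 37 + 273.15 = 310.15 K
E = (8.314 * 310.15 / (2 * 96485)) * ln(128/105)
E = 2.647 mV
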